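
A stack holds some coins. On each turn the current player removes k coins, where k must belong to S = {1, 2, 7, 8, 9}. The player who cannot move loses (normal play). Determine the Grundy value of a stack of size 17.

1

n :  0  1  2  3  4  5  6  7  8  9 10 11 12 13 14 15 16 17
G :  0  1  2  0  1  2  0  1  2  3  4  5  3  4  5  3  0  1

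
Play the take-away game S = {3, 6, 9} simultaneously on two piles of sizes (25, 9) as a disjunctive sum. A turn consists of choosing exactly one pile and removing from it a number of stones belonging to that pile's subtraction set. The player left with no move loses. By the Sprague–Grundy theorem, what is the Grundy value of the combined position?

All piles use S = {3, 6, 9}:
n :  0  1  2  3  4  5  6  7  8  9 10 11 12 13 14 15 16 17 18 19 20 21 22 23 24 25
G :  0  0  0  1  1  1  2  2  2  3  3  3  0  0  0  1  1  1  2  2  2  3  3  3  0  0
Pile A: G(25) = 0.
Pile B: G(9) = 3.
Combined Grundy value = 0 ⊕ 3 = 3.

3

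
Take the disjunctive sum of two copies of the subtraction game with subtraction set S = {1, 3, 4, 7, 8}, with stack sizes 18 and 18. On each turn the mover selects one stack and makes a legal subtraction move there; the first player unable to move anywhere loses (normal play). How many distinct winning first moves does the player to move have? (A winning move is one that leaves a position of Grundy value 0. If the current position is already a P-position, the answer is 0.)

0

All stacks use S = {1, 3, 4, 7, 8}:
G(0) = 0
G(1) = mex{0} = 1
G(2) = mex{1} = 0
G(3) = mex{0,0} = 1
G(4) = mex{1,1,0} = 2
G(5) = mex{2,0,1} = 3
G(6) = mex{3,1,0} = 2
G(7) = mex{2,2,1,0} = 3
G(8) = mex{3,3,2,1,0} = 4
G(9) = mex{4,2,3,0,1} = 5
G(10) = mex{5,3,2,1,0} = 4
G(11) = mex{4,4,3,2,1} = 0
G(12) = mex{0,5,4,3,2} = 1
G(13) = mex{1,4,5,2,3} = 0
G(14) = mex{0,0,4,3,2} = 1
G(15) = mex{1,1,0,4,3} = 2
G(16) = mex{2,0,1,5,4} = 3
G(17) = mex{3,1,0,4,5} = 2
G(18) = mex{2,2,1,0,4} = 3
Stack A: G(18) = 3.
Stack B: G(18) = 3.
Combined Grundy value = 3 ⊕ 3 = 0.
A winning move leaves total XOR = 0, i.e. changes one component's Grundy value g to g ⊕ X where X is the current total.
Stack A: target g' = 3⊕0 = 3, but every legal move changes the Grundy value (mex property), so 0 moves.
Stack B: target g' = 3⊕0 = 3, but every legal move changes the Grundy value (mex property), so 0 moves.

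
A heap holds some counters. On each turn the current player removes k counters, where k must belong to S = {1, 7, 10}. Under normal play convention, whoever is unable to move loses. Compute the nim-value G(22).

1

G(0) = 0
G(1) = mex{0} = 1
G(2) = mex{1} = 0
G(3) = mex{0} = 1
G(4) = mex{1} = 0
G(5) = mex{0} = 1
G(6) = mex{1} = 0
G(7) = mex{0,0} = 1
G(8) = mex{1,1} = 0
G(9) = mex{0,0} = 1
G(10) = mex{1,1,0} = 2
G(11) = mex{2,0,1} = 3
G(12) = mex{3,1,0} = 2
G(13) = mex{2,0,1} = 3
G(14) = mex{3,1,0} = 2
G(15) = mex{2,0,1} = 3
G(16) = mex{3,1,0} = 2
G(17) = mex{2,2,1} = 0
G(18) = mex{0,3,0} = 1
G(19) = mex{1,2,1} = 0
G(20) = mex{0,3,2} = 1
G(21) = mex{1,2,3} = 0
G(22) = mex{0,3,2} = 1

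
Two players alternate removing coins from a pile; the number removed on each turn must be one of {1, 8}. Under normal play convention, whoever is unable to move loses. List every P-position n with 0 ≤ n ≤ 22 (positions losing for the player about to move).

n :  0  1  2  3  4  5  6  7  8  9 10 11 12 13 14 15 16 17 18 19 20 21 22
G :  0  1  0  1  0  1  0  1  2  0  1  0  1  0  1  0  1  2  0  1  0  1  0
P-positions are exactly the n with G(n) = 0.

0, 2, 4, 6, 9, 11, 13, 15, 18, 20, 22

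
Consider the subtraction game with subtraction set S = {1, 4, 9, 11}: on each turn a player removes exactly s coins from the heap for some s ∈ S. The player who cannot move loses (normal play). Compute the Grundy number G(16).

1

n :  0  1  2  3  4  5  6  7  8  9 10 11 12 13 14 15 16
G :  0  1  0  1  2  0  1  0  1  2  0  1  0  1  2  0  1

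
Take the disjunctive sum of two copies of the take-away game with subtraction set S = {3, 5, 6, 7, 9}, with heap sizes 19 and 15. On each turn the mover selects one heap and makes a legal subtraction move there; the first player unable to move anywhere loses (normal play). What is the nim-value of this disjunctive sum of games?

All heaps use S = {3, 5, 6, 7, 9}:
n :  0  1  2  3  4  5  6  7  8  9 10 11 12 13 14 15 16 17 18 19
G :  0  0  0  1  1  1  2  2  2  3  3  3  0  0  0  1  1  1  2  2
Heap A: G(19) = 2.
Heap B: G(15) = 1.
Combined Grundy value = 2 ⊕ 1 = 3.

3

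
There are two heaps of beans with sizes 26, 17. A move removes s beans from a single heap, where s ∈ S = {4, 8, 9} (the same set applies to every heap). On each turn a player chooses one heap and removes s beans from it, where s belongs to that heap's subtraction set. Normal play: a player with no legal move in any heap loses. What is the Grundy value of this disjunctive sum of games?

1

All heaps use S = {4, 8, 9}:
G(0) = 0
G(1) = mex{} = 0
G(2) = mex{} = 0
G(3) = mex{} = 0
G(4) = mex{0} = 1
G(5) = mex{0} = 1
G(6) = mex{0} = 1
G(7) = mex{0} = 1
G(8) = mex{1,0} = 2
G(9) = mex{1,0,0} = 2
G(10) = mex{1,0,0} = 2
G(11) = mex{1,0,0} = 2
G(12) = mex{2,1,0} = 3
G(13) = mex{2,1,1} = 0
G(14) = mex{2,1,1} = 0
G(15) = mex{2,1,1} = 0
G(16) = mex{3,2,1} = 0
G(17) = mex{0,2,2} = 1
G(18) = mex{0,2,2} = 1
G(19) = mex{0,2,2} = 1
G(20) = mex{0,3,2} = 1
G(21) = mex{1,0,3} = 2
G(22) = mex{1,0,0} = 2
G(23) = mex{1,0,0} = 2
G(24) = mex{1,0,0} = 2
G(25) = mex{2,1,0} = 3
G(26) = mex{2,1,1} = 0
Heap A: G(26) = 0.
Heap B: G(17) = 1.
Combined Grundy value = 0 ⊕ 1 = 1.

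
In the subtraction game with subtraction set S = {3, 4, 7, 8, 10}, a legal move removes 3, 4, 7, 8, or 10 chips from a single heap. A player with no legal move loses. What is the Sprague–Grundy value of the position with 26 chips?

0

G(0) = 0
G(1) = mex{} = 0
G(2) = mex{} = 0
G(3) = mex{0} = 1
G(4) = mex{0,0} = 1
G(5) = mex{0,0} = 1
G(6) = mex{1,0} = 2
G(7) = mex{1,1,0} = 2
G(8) = mex{1,1,0,0} = 2
G(9) = mex{2,1,0,0} = 3
G(10) = mex{2,2,1,0,0} = 3
G(11) = mex{2,2,1,1,0} = 3
G(12) = mex{3,2,1,1,0} = 4
G(13) = mex{3,3,2,1,1} = 0
G(14) = mex{3,3,2,2,1} = 0
G(15) = mex{4,3,2,2,1} = 0
G(16) = mex{0,4,3,2,2} = 1
G(17) = mex{0,0,3,3,2} = 1
G(18) = mex{0,0,3,3,2} = 1
G(19) = mex{1,0,4,3,3} = 2
G(20) = mex{1,1,0,4,3} = 2
G(21) = mex{1,1,0,0,3} = 2
G(22) = mex{2,1,0,0,4} = 3
G(23) = mex{2,2,1,0,0} = 3
G(24) = mex{2,2,1,1,0} = 3
G(25) = mex{3,2,1,1,0} = 4
G(26) = mex{3,3,2,1,1} = 0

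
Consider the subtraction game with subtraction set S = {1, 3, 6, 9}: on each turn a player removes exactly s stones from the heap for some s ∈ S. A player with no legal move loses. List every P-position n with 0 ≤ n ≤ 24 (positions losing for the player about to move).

G(0) = 0
G(1) = mex{0} = 1
G(2) = mex{1} = 0
G(3) = mex{0,0} = 1
G(4) = mex{1,1} = 0
G(5) = mex{0,0} = 1
G(6) = mex{1,1,0} = 2
G(7) = mex{2,0,1} = 3
G(8) = mex{3,1,0} = 2
G(9) = mex{2,2,1,0} = 3
G(10) = mex{3,3,0,1} = 2
G(11) = mex{2,2,1,0} = 3
G(12) = mex{3,3,2,1} = 0
G(13) = mex{0,2,3,0} = 1
G(14) = mex{1,3,2,1} = 0
G(15) = mex{0,0,3,2} = 1
G(16) = mex{1,1,2,3} = 0
G(17) = mex{0,0,3,2} = 1
G(18) = mex{1,1,0,3} = 2
G(19) = mex{2,0,1,2} = 3
G(20) = mex{3,1,0,3} = 2
G(21) = mex{2,2,1,0} = 3
G(22) = mex{3,3,0,1} = 2
G(23) = mex{2,2,1,0} = 3
G(24) = mex{3,3,2,1} = 0
P-positions are exactly the n with G(n) = 0.

0, 2, 4, 12, 14, 16, 24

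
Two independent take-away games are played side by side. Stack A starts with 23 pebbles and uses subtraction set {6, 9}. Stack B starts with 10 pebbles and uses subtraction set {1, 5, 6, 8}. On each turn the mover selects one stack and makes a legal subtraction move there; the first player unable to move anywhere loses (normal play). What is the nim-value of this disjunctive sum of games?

Stack A, S = {6, 9}:
n :  0  1  2  3  4  5  6  7  8  9 10 11 12 13 14 15 16 17 18 19 20 21 22 23
G :  0  0  0  0  0  0  1  1  1  1  1  1  2  2  2  0  0  0  0  0  0  1  1  1
G_A(23) = 1.
Stack B, S = {1, 5, 6, 8}:
G(0) = 0
G(1) = mex{0} = 1
G(2) = mex{1} = 0
G(3) = mex{0} = 1
G(4) = mex{1} = 0
G(5) = mex{0,0} = 1
G(6) = mex{1,1,0} = 2
G(7) = mex{2,0,1} = 3
G(8) = mex{3,1,0,0} = 2
G(9) = mex{2,0,1,1} = 3
G(10) = mex{3,1,0,0} = 2
G_B(10) = 2.
Combined Grundy value = 1 ⊕ 2 = 3.

3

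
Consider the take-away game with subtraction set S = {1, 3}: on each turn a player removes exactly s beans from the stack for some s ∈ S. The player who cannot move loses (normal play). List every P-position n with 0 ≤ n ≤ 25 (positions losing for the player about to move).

G(0) = 0
G(1) = mex{0} = 1
G(2) = mex{1} = 0
G(3) = mex{0,0} = 1
G(4) = mex{1,1} = 0
G(5) = mex{0,0} = 1
G(6) = mex{1,1} = 0
G(7) = mex{0,0} = 1
G(8) = mex{1,1} = 0
G(9) = mex{0,0} = 1
G(10) = mex{1,1} = 0
G(11) = mex{0,0} = 1
G(12) = mex{1,1} = 0
G(13) = mex{0,0} = 1
G(14) = mex{1,1} = 0
G(15) = mex{0,0} = 1
G(16) = mex{1,1} = 0
G(17) = mex{0,0} = 1
G(18) = mex{1,1} = 0
G(19) = mex{0,0} = 1
G(20) = mex{1,1} = 0
G(21) = mex{0,0} = 1
G(22) = mex{1,1} = 0
G(23) = mex{0,0} = 1
G(24) = mex{1,1} = 0
G(25) = mex{0,0} = 1
P-positions are exactly the n with G(n) = 0.

0, 2, 4, 6, 8, 10, 12, 14, 16, 18, 20, 22, 24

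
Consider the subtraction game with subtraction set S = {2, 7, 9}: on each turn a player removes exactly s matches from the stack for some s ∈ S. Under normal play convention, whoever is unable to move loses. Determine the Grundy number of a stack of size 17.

n :  0  1  2  3  4  5  6  7  8  9 10 11 12 13 14 15 16 17
G :  0  0  1  1  0  0  1  1  2  2  3  3  2  2  3  0  0  1

1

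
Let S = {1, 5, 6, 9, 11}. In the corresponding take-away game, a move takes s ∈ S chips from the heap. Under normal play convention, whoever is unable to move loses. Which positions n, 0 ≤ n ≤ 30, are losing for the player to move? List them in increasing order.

0, 2, 4, 12, 14, 16, 24, 26, 28

n :  0  1  2  3  4  5  6  7  8  9 10 11 12 13 14 15 16 17 18 19 20 21 22 23 24 25 26 27 28 29 30
G :  0  1  0  1  0  1  2  3  2  3  2  3  0  1  0  1  0  1  2  3  2  3  2  3  0  1  0  1  0  1  2
P-positions are exactly the n with G(n) = 0.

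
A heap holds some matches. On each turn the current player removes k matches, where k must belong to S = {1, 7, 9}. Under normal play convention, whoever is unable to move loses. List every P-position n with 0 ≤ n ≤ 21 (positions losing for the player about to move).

n :  0  1  2  3  4  5  6  7  8  9 10 11 12 13 14 15 16 17 18 19 20 21
G :  0  1  0  1  0  1  0  1  0  1  0  1  0  1  0  1  0  1  0  1  0  1
P-positions are exactly the n with G(n) = 0.

0, 2, 4, 6, 8, 10, 12, 14, 16, 18, 20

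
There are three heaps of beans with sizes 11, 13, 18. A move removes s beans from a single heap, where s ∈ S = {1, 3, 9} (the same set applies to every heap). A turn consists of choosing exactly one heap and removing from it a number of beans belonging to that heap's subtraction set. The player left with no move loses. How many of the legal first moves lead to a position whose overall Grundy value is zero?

All heaps use S = {1, 3, 9}:
n :  0  1  2  3  4  5  6  7  8  9 10 11 12 13 14 15 16 17 18
G :  0  1  0  1  0  1  0  1  0  1  0  1  0  1  0  1  0  1  0
Heap A: G(11) = 1.
Heap B: G(13) = 1.
Heap C: G(18) = 0.
Combined Grundy value = 1 ⊕ 1 ⊕ 0 = 0.
A winning move leaves total XOR = 0, i.e. changes one component's Grundy value g to g ⊕ X where X is the current total.
Heap A: target g' = 1⊕0 = 1, but every legal move changes the Grundy value (mex property), so 0 moves.
Heap B: target g' = 1⊕0 = 1, but every legal move changes the Grundy value (mex property), so 0 moves.
Heap C: target g' = 0⊕0 = 0, but every legal move changes the Grundy value (mex property), so 0 moves.

0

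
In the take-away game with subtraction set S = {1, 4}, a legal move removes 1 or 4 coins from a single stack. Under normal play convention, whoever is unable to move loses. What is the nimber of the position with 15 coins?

0

G(0) = 0
G(1) = mex{0} = 1
G(2) = mex{1} = 0
G(3) = mex{0} = 1
G(4) = mex{1,0} = 2
G(5) = mex{2,1} = 0
G(6) = mex{0,0} = 1
G(7) = mex{1,1} = 0
G(8) = mex{0,2} = 1
G(9) = mex{1,0} = 2
G(10) = mex{2,1} = 0
G(11) = mex{0,0} = 1
G(12) = mex{1,1} = 0
G(13) = mex{0,2} = 1
G(14) = mex{1,0} = 2
G(15) = mex{2,1} = 0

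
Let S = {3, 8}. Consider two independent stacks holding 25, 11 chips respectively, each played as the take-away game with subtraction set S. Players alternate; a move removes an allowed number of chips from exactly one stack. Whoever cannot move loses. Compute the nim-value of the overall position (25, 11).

1

All stacks use S = {3, 8}:
n :  0  1  2  3  4  5  6  7  8  9 10 11 12 13 14 15 16 17 18 19 20 21 22 23 24 25
G :  0  0  0  1  1  1  0  0  2  1  1  0  0  0  1  1  1  0  0  2  1  1  0  0  0  1
Stack A: G(25) = 1.
Stack B: G(11) = 0.
Combined Grundy value = 1 ⊕ 0 = 1.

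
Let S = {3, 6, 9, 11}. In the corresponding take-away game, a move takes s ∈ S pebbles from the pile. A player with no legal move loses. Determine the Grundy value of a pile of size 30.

0

G(0) = 0
G(1) = mex{} = 0
G(2) = mex{} = 0
G(3) = mex{0} = 1
G(4) = mex{0} = 1
G(5) = mex{0} = 1
G(6) = mex{1,0} = 2
G(7) = mex{1,0} = 2
G(8) = mex{1,0} = 2
G(9) = mex{2,1,0} = 3
G(10) = mex{2,1,0} = 3
G(11) = mex{2,1,0,0} = 3
G(12) = mex{3,2,1,0} = 4
G(13) = mex{3,2,1,0} = 4
G(14) = mex{3,2,1,1} = 0
G(15) = mex{4,3,2,1} = 0
G(16) = mex{4,3,2,1} = 0
G(17) = mex{0,3,2,2} = 1
G(18) = mex{0,4,3,2} = 1
G(19) = mex{0,4,3,2} = 1
G(20) = mex{1,0,3,3} = 2
G(21) = mex{1,0,4,3} = 2
G(22) = mex{1,0,4,3} = 2
G(23) = mex{2,1,0,4} = 3
G(24) = mex{2,1,0,4} = 3
G(25) = mex{2,1,0,0} = 3
G(26) = mex{3,2,1,0} = 4
G(27) = mex{3,2,1,0} = 4
G(28) = mex{3,2,1,1} = 0
G(29) = mex{4,3,2,1} = 0
G(30) = mex{4,3,2,1} = 0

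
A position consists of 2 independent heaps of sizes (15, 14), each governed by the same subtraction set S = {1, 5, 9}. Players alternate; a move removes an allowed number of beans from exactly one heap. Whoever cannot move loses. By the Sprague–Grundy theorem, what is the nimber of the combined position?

All heaps use S = {1, 5, 9}:
n :  0  1  2  3  4  5  6  7  8  9 10 11 12 13 14 15
G :  0  1  0  1  0  1  0  1  0  1  0  1  0  1  0  1
Heap A: G(15) = 1.
Heap B: G(14) = 0.
Combined Grundy value = 1 ⊕ 0 = 1.

1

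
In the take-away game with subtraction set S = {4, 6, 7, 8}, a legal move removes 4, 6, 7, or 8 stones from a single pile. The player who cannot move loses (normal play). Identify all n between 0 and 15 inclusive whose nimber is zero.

G(0) = 0
G(1) = mex{} = 0
G(2) = mex{} = 0
G(3) = mex{} = 0
G(4) = mex{0} = 1
G(5) = mex{0} = 1
G(6) = mex{0,0} = 1
G(7) = mex{0,0,0} = 1
G(8) = mex{1,0,0,0} = 2
G(9) = mex{1,0,0,0} = 2
G(10) = mex{1,1,0,0} = 2
G(11) = mex{1,1,1,0} = 2
G(12) = mex{2,1,1,1} = 0
G(13) = mex{2,1,1,1} = 0
G(14) = mex{2,2,1,1} = 0
G(15) = mex{2,2,2,1} = 0
P-positions are exactly the n with G(n) = 0.

0, 1, 2, 3, 12, 13, 14, 15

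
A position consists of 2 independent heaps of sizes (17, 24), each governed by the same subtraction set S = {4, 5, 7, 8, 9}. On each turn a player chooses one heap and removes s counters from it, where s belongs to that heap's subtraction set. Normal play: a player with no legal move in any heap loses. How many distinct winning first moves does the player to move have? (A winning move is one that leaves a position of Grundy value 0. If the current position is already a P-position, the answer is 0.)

6

All heaps use S = {4, 5, 7, 8, 9}:
n :  0  1  2  3  4  5  6  7  8  9 10 11 12 13 14 15 16 17 18 19 20 21 22 23 24
G :  0  0  0  0  1  1  1  1  2  2  2  2  3  0  0  0  0  1  1  1  1  2  2  2  2
Heap A: G(17) = 1.
Heap B: G(24) = 2.
Combined Grundy value = 1 ⊕ 2 = 3.
A winning move leaves total XOR = 0, i.e. changes one component's Grundy value g to g ⊕ X where X is the current total.
Heap A: need g' = 1⊕3 = 2. Options: 17−4→G=0, 17−5→G=3, 17−7→G=2, 17−8→G=2, 17−9→G=2. Hits: 3.
Heap B: need g' = 2⊕3 = 1. Options: 24−4→G=1, 24−5→G=1, 24−7→G=1, 24−8→G=0, 24−9→G=0. Hits: 3.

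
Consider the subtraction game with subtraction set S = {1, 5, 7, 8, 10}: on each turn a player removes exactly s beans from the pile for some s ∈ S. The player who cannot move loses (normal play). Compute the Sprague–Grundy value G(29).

n :  0  1  2  3  4  5  6  7  8  9 10 11 12 13 14 15 16 17 18 19 20 21 22 23 24 25 26 27 28 29
G :  0  1  0  1  0  1  0  1  2  3  2  3  2  3  2  0  1  0  1  0  1  0  1  2  3  2  3  2  3  2

2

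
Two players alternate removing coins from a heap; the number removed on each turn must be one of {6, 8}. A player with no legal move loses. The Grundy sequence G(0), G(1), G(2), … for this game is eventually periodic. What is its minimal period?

n :  0  1  2  3  4  5  6  7  8  9 10 11 12 13 14 15 16 17 18 19 20 21 22 23 24 25 26 27 28 29
G :  0  0  0  0  0  0  1  1  1  1  1  1  2  2  0  0  0  0  0  0  1  1  1  1  1  1  2  2  0  0
G(n+14) = G(n) holds for n = 0,…,7 (a full window of length max(S) = 8), so the sequence is purely periodic with period 14.

14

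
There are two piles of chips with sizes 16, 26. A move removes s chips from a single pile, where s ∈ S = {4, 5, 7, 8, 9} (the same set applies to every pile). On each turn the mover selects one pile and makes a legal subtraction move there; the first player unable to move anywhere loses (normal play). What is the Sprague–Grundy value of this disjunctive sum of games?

All piles use S = {4, 5, 7, 8, 9}:
G(0) = 0
G(1) = mex{} = 0
G(2) = mex{} = 0
G(3) = mex{} = 0
G(4) = mex{0} = 1
G(5) = mex{0,0} = 1
G(6) = mex{0,0} = 1
G(7) = mex{0,0,0} = 1
G(8) = mex{1,0,0,0} = 2
G(9) = mex{1,1,0,0,0} = 2
G(10) = mex{1,1,0,0,0} = 2
G(11) = mex{1,1,1,0,0} = 2
G(12) = mex{2,1,1,1,0} = 3
G(13) = mex{2,2,1,1,1} = 0
G(14) = mex{2,2,1,1,1} = 0
G(15) = mex{2,2,2,1,1} = 0
G(16) = mex{3,2,2,2,1} = 0
G(17) = mex{0,3,2,2,2} = 1
G(18) = mex{0,0,2,2,2} = 1
G(19) = mex{0,0,3,2,2} = 1
G(20) = mex{0,0,0,3,2} = 1
G(21) = mex{1,0,0,0,3} = 2
G(22) = mex{1,1,0,0,0} = 2
G(23) = mex{1,1,0,0,0} = 2
G(24) = mex{1,1,1,0,0} = 2
G(25) = mex{2,1,1,1,0} = 3
G(26) = mex{2,2,1,1,1} = 0
Pile A: G(16) = 0.
Pile B: G(26) = 0.
Combined Grundy value = 0 ⊕ 0 = 0.

0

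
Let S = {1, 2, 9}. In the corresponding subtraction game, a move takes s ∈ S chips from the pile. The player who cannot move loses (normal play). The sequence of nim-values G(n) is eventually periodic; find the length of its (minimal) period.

G(0) = 0
G(1) = mex{0} = 1
G(2) = mex{1,0} = 2
G(3) = mex{2,1} = 0
G(4) = mex{0,2} = 1
G(5) = mex{1,0} = 2
G(6) = mex{2,1} = 0
G(7) = mex{0,2} = 1
G(8) = mex{1,0} = 2
G(9) = mex{2,1,0} = 3
G(10) = mex{3,2,1} = 0
G(11) = mex{0,3,2} = 1
G(12) = mex{1,0,0} = 2
G(13) = mex{2,1,1} = 0
G(14) = mex{0,2,2} = 1
G(15) = mex{1,0,0} = 2
G(16) = mex{2,1,1} = 0
G(17) = mex{0,2,2} = 1
G(18) = mex{1,0,3} = 2
G(19) = mex{2,1,0} = 3
G(20) = mex{3,2,1} = 0
G(21) = mex{0,3,2} = 1
G(n+10) = G(n) holds for n = 0,…,8 (a full window of length max(S) = 9), so the sequence is purely periodic with period 10.

10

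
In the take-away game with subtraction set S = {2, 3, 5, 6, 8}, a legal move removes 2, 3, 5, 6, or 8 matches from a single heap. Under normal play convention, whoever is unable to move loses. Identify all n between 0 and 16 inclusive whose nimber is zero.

0, 1, 10, 11

G(0) = 0
G(1) = mex{} = 0
G(2) = mex{0} = 1
G(3) = mex{0,0} = 1
G(4) = mex{1,0} = 2
G(5) = mex{1,1,0} = 2
G(6) = mex{2,1,0,0} = 3
G(7) = mex{2,2,1,0} = 3
G(8) = mex{3,2,1,1,0} = 4
G(9) = mex{3,3,2,1,0} = 4
G(10) = mex{4,3,2,2,1} = 0
G(11) = mex{4,4,3,2,1} = 0
G(12) = mex{0,4,3,3,2} = 1
G(13) = mex{0,0,4,3,2} = 1
G(14) = mex{1,0,4,4,3} = 2
G(15) = mex{1,1,0,4,3} = 2
G(16) = mex{2,1,0,0,4} = 3
P-positions are exactly the n with G(n) = 0.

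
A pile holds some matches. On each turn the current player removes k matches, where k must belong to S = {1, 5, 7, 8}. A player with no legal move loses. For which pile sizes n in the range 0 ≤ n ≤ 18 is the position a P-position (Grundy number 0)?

n :  0  1  2  3  4  5  6  7  8  9 10 11 12 13 14 15 16 17 18
G :  0  1  0  1  0  1  0  1  2  3  2  3  2  3  2  0  1  0  1
P-positions are exactly the n with G(n) = 0.

0, 2, 4, 6, 15, 17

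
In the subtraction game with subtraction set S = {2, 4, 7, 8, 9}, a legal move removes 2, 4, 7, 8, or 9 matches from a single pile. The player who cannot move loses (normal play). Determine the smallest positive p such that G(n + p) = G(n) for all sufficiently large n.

G(0) = 0
G(1) = mex{} = 0
G(2) = mex{0} = 1
G(3) = mex{0} = 1
G(4) = mex{1,0} = 2
G(5) = mex{1,0} = 2
G(6) = mex{2,1} = 0
G(7) = mex{2,1,0} = 3
G(8) = mex{0,2,0,0} = 1
G(9) = mex{3,2,1,0,0} = 4
G(10) = mex{1,0,1,1,0} = 2
G(11) = mex{4,3,2,1,1} = 0
G(12) = mex{2,1,2,2,1} = 0
G(13) = mex{0,4,0,2,2} = 1
G(14) = mex{0,2,3,0,2} = 1
G(15) = mex{1,0,1,3,0} = 2
G(16) = mex{1,0,4,1,3} = 2
G(17) = mex{2,1,2,4,1} = 0
G(18) = mex{2,1,0,2,4} = 3
G(19) = mex{0,2,0,0,2} = 1
G(20) = mex{3,2,1,0,0} = 4
G(21) = mex{1,0,1,1,0} = 2
G(22) = mex{4,3,2,1,1} = 0
G(23) = mex{2,1,2,2,1} = 0
G(n+11) = G(n) holds for n = 0,…,8 (a full window of length max(S) = 9), so the sequence is purely periodic with period 11.

11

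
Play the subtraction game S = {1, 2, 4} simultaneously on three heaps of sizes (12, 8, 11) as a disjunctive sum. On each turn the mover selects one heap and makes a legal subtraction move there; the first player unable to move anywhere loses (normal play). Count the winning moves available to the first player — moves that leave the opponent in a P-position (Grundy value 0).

All heaps use S = {1, 2, 4}:
G(0) = 0
G(1) = mex{0} = 1
G(2) = mex{1,0} = 2
G(3) = mex{2,1} = 0
G(4) = mex{0,2,0} = 1
G(5) = mex{1,0,1} = 2
G(6) = mex{2,1,2} = 0
G(7) = mex{0,2,0} = 1
G(8) = mex{1,0,1} = 2
G(9) = mex{2,1,2} = 0
G(10) = mex{0,2,0} = 1
G(11) = mex{1,0,1} = 2
G(12) = mex{2,1,2} = 0
Heap A: G(12) = 0.
Heap B: G(8) = 2.
Heap C: G(11) = 2.
Combined Grundy value = 0 ⊕ 2 ⊕ 2 = 0.
A winning move leaves total XOR = 0, i.e. changes one component's Grundy value g to g ⊕ X where X is the current total.
Heap A: target g' = 0⊕0 = 0, but every legal move changes the Grundy value (mex property), so 0 moves.
Heap B: target g' = 2⊕0 = 2, but every legal move changes the Grundy value (mex property), so 0 moves.
Heap C: target g' = 2⊕0 = 2, but every legal move changes the Grundy value (mex property), so 0 moves.

0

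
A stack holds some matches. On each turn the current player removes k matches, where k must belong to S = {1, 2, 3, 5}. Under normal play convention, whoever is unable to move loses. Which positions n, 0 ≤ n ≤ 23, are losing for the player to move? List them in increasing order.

0, 4, 8, 12, 16, 20

G(0) = 0
G(1) = mex{0} = 1
G(2) = mex{1,0} = 2
G(3) = mex{2,1,0} = 3
G(4) = mex{3,2,1} = 0
G(5) = mex{0,3,2,0} = 1
G(6) = mex{1,0,3,1} = 2
G(7) = mex{2,1,0,2} = 3
G(8) = mex{3,2,1,3} = 0
G(9) = mex{0,3,2,0} = 1
G(10) = mex{1,0,3,1} = 2
G(11) = mex{2,1,0,2} = 3
G(12) = mex{3,2,1,3} = 0
G(13) = mex{0,3,2,0} = 1
G(14) = mex{1,0,3,1} = 2
G(15) = mex{2,1,0,2} = 3
G(16) = mex{3,2,1,3} = 0
G(17) = mex{0,3,2,0} = 1
G(18) = mex{1,0,3,1} = 2
G(19) = mex{2,1,0,2} = 3
G(20) = mex{3,2,1,3} = 0
G(21) = mex{0,3,2,0} = 1
G(22) = mex{1,0,3,1} = 2
G(23) = mex{2,1,0,2} = 3
P-positions are exactly the n with G(n) = 0.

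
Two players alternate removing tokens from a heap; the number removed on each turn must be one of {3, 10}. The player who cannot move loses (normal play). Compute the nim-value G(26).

0

n :  0  1  2  3  4  5  6  7  8  9 10 11 12 13 14 15 16 17 18 19 20 21 22 23 24 25 26
G :  0  0  0  1  1  1  0  0  0  1  1  1  2  0  0  0  1  1  1  0  0  0  1  1  1  2  0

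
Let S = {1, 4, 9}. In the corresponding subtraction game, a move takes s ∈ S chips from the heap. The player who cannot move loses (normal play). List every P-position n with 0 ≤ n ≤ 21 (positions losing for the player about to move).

G(0) = 0
G(1) = mex{0} = 1
G(2) = mex{1} = 0
G(3) = mex{0} = 1
G(4) = mex{1,0} = 2
G(5) = mex{2,1} = 0
G(6) = mex{0,0} = 1
G(7) = mex{1,1} = 0
G(8) = mex{0,2} = 1
G(9) = mex{1,0,0} = 2
G(10) = mex{2,1,1} = 0
G(11) = mex{0,0,0} = 1
G(12) = mex{1,1,1} = 0
G(13) = mex{0,2,2} = 1
G(14) = mex{1,0,0} = 2
G(15) = mex{2,1,1} = 0
G(16) = mex{0,0,0} = 1
G(17) = mex{1,1,1} = 0
G(18) = mex{0,2,2} = 1
G(19) = mex{1,0,0} = 2
G(20) = mex{2,1,1} = 0
G(21) = mex{0,0,0} = 1
P-positions are exactly the n with G(n) = 0.

0, 2, 5, 7, 10, 12, 15, 17, 20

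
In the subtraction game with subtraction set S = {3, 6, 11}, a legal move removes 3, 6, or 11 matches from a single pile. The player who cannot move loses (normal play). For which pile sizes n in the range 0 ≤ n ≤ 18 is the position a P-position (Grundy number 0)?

0, 1, 2, 9, 10, 14, 18

G(0) = 0
G(1) = mex{} = 0
G(2) = mex{} = 0
G(3) = mex{0} = 1
G(4) = mex{0} = 1
G(5) = mex{0} = 1
G(6) = mex{1,0} = 2
G(7) = mex{1,0} = 2
G(8) = mex{1,0} = 2
G(9) = mex{2,1} = 0
G(10) = mex{2,1} = 0
G(11) = mex{2,1,0} = 3
G(12) = mex{0,2,0} = 1
G(13) = mex{0,2,0} = 1
G(14) = mex{3,2,1} = 0
G(15) = mex{1,0,1} = 2
G(16) = mex{1,0,1} = 2
G(17) = mex{0,3,2} = 1
G(18) = mex{2,1,2} = 0
P-positions are exactly the n with G(n) = 0.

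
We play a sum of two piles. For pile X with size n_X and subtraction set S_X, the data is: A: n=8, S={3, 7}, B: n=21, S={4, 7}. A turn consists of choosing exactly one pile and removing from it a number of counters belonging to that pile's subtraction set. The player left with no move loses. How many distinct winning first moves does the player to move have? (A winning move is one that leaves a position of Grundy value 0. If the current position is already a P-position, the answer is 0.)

Pile A, S = {3, 7}:
n : 0 1 2 3 4 5 6 7 8
G : 0 0 0 1 1 1 0 2 2
G_A(8) = 2.
Pile B, S = {4, 7}:
n :  0  1  2  3  4  5  6  7  8  9 10 11 12 13 14 15 16 17 18 19 20 21
G :  0  0  0  0  1  1  1  1  2  2  2  0  0  0  0  1  1  1  1  2  2  2
G_B(21) = 2.
Combined Grundy value = 2 ⊕ 2 = 0.
A winning move leaves total XOR = 0, i.e. changes one component's Grundy value g to g ⊕ X where X is the current total.
Pile A: target g' = 2⊕0 = 2, but every legal move changes the Grundy value (mex property), so 0 moves.
Pile B: target g' = 2⊕0 = 2, but every legal move changes the Grundy value (mex property), so 0 moves.

0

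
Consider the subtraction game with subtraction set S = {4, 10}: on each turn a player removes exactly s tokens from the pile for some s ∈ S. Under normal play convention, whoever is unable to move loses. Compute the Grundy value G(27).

1

n :  0  1  2  3  4  5  6  7  8  9 10 11 12 13 14 15 16 17 18 19 20 21 22 23 24 25 26 27
G :  0  0  0  0  1  1  1  1  0  0  2  2  1  1  0  0  0  0  1  1  1  1  0  0  2  2  1  1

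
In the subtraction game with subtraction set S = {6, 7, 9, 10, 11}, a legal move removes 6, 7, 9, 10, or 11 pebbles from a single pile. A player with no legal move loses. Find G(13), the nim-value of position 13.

G(0) = 0
G(1) = mex{} = 0
G(2) = mex{} = 0
G(3) = mex{} = 0
G(4) = mex{} = 0
G(5) = mex{} = 0
G(6) = mex{0} = 1
G(7) = mex{0,0} = 1
G(8) = mex{0,0} = 1
G(9) = mex{0,0,0} = 1
G(10) = mex{0,0,0,0} = 1
G(11) = mex{0,0,0,0,0} = 1
G(12) = mex{1,0,0,0,0} = 2
G(13) = mex{1,1,0,0,0} = 2

2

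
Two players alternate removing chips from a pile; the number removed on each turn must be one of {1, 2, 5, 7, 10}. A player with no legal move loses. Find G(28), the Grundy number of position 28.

1

G(0) = 0
G(1) = mex{0} = 1
G(2) = mex{1,0} = 2
G(3) = mex{2,1} = 0
G(4) = mex{0,2} = 1
G(5) = mex{1,0,0} = 2
G(6) = mex{2,1,1} = 0
G(7) = mex{0,2,2,0} = 1
G(8) = mex{1,0,0,1} = 2
G(9) = mex{2,1,1,2} = 0
G(10) = mex{0,2,2,0,0} = 1
G(11) = mex{1,0,0,1,1} = 2
G(12) = mex{2,1,1,2,2} = 0
G(13) = mex{0,2,2,0,0} = 1
G(14) = mex{1,0,0,1,1} = 2
G(15) = mex{2,1,1,2,2} = 0
G(16) = mex{0,2,2,0,0} = 1
G(17) = mex{1,0,0,1,1} = 2
G(18) = mex{2,1,1,2,2} = 0
G(19) = mex{0,2,2,0,0} = 1
G(20) = mex{1,0,0,1,1} = 2
G(21) = mex{2,1,1,2,2} = 0
G(22) = mex{0,2,2,0,0} = 1
G(23) = mex{1,0,0,1,1} = 2
G(24) = mex{2,1,1,2,2} = 0
G(25) = mex{0,2,2,0,0} = 1
G(26) = mex{1,0,0,1,1} = 2
G(27) = mex{2,1,1,2,2} = 0
G(28) = mex{0,2,2,0,0} = 1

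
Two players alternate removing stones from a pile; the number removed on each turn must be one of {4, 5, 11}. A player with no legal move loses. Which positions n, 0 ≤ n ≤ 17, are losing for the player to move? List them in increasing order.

0, 1, 2, 3, 9, 10, 16, 17

G(0) = 0
G(1) = mex{} = 0
G(2) = mex{} = 0
G(3) = mex{} = 0
G(4) = mex{0} = 1
G(5) = mex{0,0} = 1
G(6) = mex{0,0} = 1
G(7) = mex{0,0} = 1
G(8) = mex{1,0} = 2
G(9) = mex{1,1} = 0
G(10) = mex{1,1} = 0
G(11) = mex{1,1,0} = 2
G(12) = mex{2,1,0} = 3
G(13) = mex{0,2,0} = 1
G(14) = mex{0,0,0} = 1
G(15) = mex{2,0,1} = 3
G(16) = mex{3,2,1} = 0
G(17) = mex{1,3,1} = 0
P-positions are exactly the n with G(n) = 0.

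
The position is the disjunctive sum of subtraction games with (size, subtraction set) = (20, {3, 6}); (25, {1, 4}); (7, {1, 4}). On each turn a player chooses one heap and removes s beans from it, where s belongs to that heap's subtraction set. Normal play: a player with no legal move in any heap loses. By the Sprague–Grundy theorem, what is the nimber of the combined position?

Heap A, S = {3, 6}:
G(0) = 0
G(1) = mex{} = 0
G(2) = mex{} = 0
G(3) = mex{0} = 1
G(4) = mex{0} = 1
G(5) = mex{0} = 1
G(6) = mex{1,0} = 2
G(7) = mex{1,0} = 2
G(8) = mex{1,0} = 2
G(9) = mex{2,1} = 0
G(10) = mex{2,1} = 0
G(11) = mex{2,1} = 0
G(12) = mex{0,2} = 1
G(13) = mex{0,2} = 1
G(14) = mex{0,2} = 1
G(15) = mex{1,0} = 2
G(16) = mex{1,0} = 2
G(17) = mex{1,0} = 2
G(18) = mex{2,1} = 0
G(19) = mex{2,1} = 0
G(20) = mex{2,1} = 0
G_A(20) = 0.
Heap B, S = {1, 4}:
n :  0  1  2  3  4  5  6  7  8  9 10 11 12 13 14 15 16 17 18 19 20 21 22 23 24 25
G :  0  1  0  1  2  0  1  0  1  2  0  1  0  1  2  0  1  0  1  2  0  1  0  1  2  0
G_B(25) = 0.
Heap C, S = {1, 4}:
n : 0 1 2 3 4 5 6 7
G : 0 1 0 1 2 0 1 0
G_C(7) = 0.
Combined Grundy value = 0 ⊕ 0 ⊕ 0 = 0.

0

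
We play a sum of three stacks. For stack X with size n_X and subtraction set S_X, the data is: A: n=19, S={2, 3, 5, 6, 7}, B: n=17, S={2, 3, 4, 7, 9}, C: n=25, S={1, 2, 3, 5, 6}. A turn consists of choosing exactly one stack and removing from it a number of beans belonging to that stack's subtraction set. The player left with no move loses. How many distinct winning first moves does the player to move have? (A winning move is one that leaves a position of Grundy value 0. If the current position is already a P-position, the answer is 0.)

Stack A, S = {2, 3, 5, 6, 7}:
n :  0  1  2  3  4  5  6  7  8  9 10 11 12 13 14 15 16 17 18 19
G :  0  0  1  1  2  2  3  3  4  0  0  1  1  2  2  3  3  4  0  0
G_A(19) = 0.
Stack B, S = {2, 3, 4, 7, 9}:
G(0) = 0
G(1) = mex{} = 0
G(2) = mex{0} = 1
G(3) = mex{0,0} = 1
G(4) = mex{1,0,0} = 2
G(5) = mex{1,1,0} = 2
G(6) = mex{2,1,1} = 0
G(7) = mex{2,2,1,0} = 3
G(8) = mex{0,2,2,0} = 1
G(9) = mex{3,0,2,1,0} = 4
G(10) = mex{1,3,0,1,0} = 2
G(11) = mex{4,1,3,2,1} = 0
G(12) = mex{2,4,1,2,1} = 0
G(13) = mex{0,2,4,0,2} = 1
G(14) = mex{0,0,2,3,2} = 1
G(15) = mex{1,0,0,1,0} = 2
G(16) = mex{1,1,0,4,3} = 2
G(17) = mex{2,1,1,2,1} = 0
G_B(17) = 0.
Stack C, S = {1, 2, 3, 5, 6}:
n :  0  1  2  3  4  5  6  7  8  9 10 11 12 13 14 15 16 17 18 19 20 21 22 23 24 25
G :  0  1  2  3  0  1  2  3  0  1  2  3  0  1  2  3  0  1  2  3  0  1  2  3  0  1
G_C(25) = 1.
Combined Grundy value = 0 ⊕ 0 ⊕ 1 = 1.
A winning move leaves total XOR = 0, i.e. changes one component's Grundy value g to g ⊕ X where X is the current total.
Stack A: need g' = 0⊕1 = 1. Options: 19−2→G=4, 19−3→G=3, 19−5→G=2, 19−6→G=2, 19−7→G=1. Hits: 1.
Stack B: need g' = 0⊕1 = 1. Options: 17−2→G=2, 17−3→G=1, 17−4→G=1, 17−7→G=2, 17−9→G=1. Hits: 3.
Stack C: need g' = 1⊕1 = 0. Options: 25−1→G=0, 25−2→G=3, 25−3→G=2, 25−5→G=0, 25−6→G=3. Hits: 2.

6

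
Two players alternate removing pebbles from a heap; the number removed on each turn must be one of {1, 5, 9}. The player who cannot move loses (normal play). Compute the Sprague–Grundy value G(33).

n :  0  1  2  3  4  5  6  7  8  9 10 11 12 13 14 15 16 17 18 19 20 21 22 23 24 25 26 27 28 29 30 31 32 33
G :  0  1  0  1  0  1  0  1  0  1  0  1  0  1  0  1  0  1  0  1  0  1  0  1  0  1  0  1  0  1  0  1  0  1

1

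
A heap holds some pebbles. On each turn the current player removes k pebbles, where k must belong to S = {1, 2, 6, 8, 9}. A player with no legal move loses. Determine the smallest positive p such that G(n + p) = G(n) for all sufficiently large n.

7

G(0) = 0
G(1) = mex{0} = 1
G(2) = mex{1,0} = 2
G(3) = mex{2,1} = 0
G(4) = mex{0,2} = 1
G(5) = mex{1,0} = 2
G(6) = mex{2,1,0} = 3
G(7) = mex{3,2,1} = 0
G(8) = mex{0,3,2,0} = 1
G(9) = mex{1,0,0,1,0} = 2
G(10) = mex{2,1,1,2,1} = 0
G(11) = mex{0,2,2,0,2} = 1
G(12) = mex{1,0,3,1,0} = 2
G(13) = mex{2,1,0,2,1} = 3
G(14) = mex{3,2,1,3,2} = 0
G(15) = mex{0,3,2,0,3} = 1
G(16) = mex{1,0,0,1,0} = 2
G(17) = mex{2,1,1,2,1} = 0
G(n+7) = G(n) holds for n = 0,…,8 (a full window of length max(S) = 9), so the sequence is purely periodic with period 7.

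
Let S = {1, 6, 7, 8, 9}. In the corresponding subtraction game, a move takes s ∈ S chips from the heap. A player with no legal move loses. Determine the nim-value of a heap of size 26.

n :  0  1  2  3  4  5  6  7  8  9 10 11 12 13 14 15 16 17 18 19 20 21 22 23 24 25 26
G :  0  1  0  1  0  1  2  3  2  3  2  3  4  5  0  1  0  1  0  1  2  3  2  3  2  3  4

4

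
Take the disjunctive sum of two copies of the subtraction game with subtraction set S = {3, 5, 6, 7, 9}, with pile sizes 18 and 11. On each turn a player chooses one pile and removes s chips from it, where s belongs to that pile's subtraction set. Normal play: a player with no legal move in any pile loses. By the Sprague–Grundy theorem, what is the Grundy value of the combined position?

1

All piles use S = {3, 5, 6, 7, 9}:
n :  0  1  2  3  4  5  6  7  8  9 10 11 12 13 14 15 16 17 18
G :  0  0  0  1  1  1  2  2  2  3  3  3  0  0  0  1  1  1  2
Pile A: G(18) = 2.
Pile B: G(11) = 3.
Combined Grundy value = 2 ⊕ 3 = 1.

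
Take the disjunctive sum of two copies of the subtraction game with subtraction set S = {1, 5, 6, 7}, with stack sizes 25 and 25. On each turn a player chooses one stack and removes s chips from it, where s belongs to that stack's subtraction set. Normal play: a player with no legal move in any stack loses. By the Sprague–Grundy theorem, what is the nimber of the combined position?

All stacks use S = {1, 5, 6, 7}:
G(0) = 0
G(1) = mex{0} = 1
G(2) = mex{1} = 0
G(3) = mex{0} = 1
G(4) = mex{1} = 0
G(5) = mex{0,0} = 1
G(6) = mex{1,1,0} = 2
G(7) = mex{2,0,1,0} = 3
G(8) = mex{3,1,0,1} = 2
G(9) = mex{2,0,1,0} = 3
G(10) = mex{3,1,0,1} = 2
G(11) = mex{2,2,1,0} = 3
G(12) = mex{3,3,2,1} = 0
G(13) = mex{0,2,3,2} = 1
G(14) = mex{1,3,2,3} = 0
G(15) = mex{0,2,3,2} = 1
G(16) = mex{1,3,2,3} = 0
G(17) = mex{0,0,3,2} = 1
G(18) = mex{1,1,0,3} = 2
G(19) = mex{2,0,1,0} = 3
G(20) = mex{3,1,0,1} = 2
G(21) = mex{2,0,1,0} = 3
G(22) = mex{3,1,0,1} = 2
G(23) = mex{2,2,1,0} = 3
G(24) = mex{3,3,2,1} = 0
G(25) = mex{0,2,3,2} = 1
Stack A: G(25) = 1.
Stack B: G(25) = 1.
Combined Grundy value = 1 ⊕ 1 = 0.

0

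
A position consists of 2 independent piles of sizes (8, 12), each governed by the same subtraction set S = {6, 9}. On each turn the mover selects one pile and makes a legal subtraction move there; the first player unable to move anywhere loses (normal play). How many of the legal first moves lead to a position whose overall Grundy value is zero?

All piles use S = {6, 9}:
n :  0  1  2  3  4  5  6  7  8  9 10 11 12
G :  0  0  0  0  0  0  1  1  1  1  1  1  2
Pile A: G(8) = 1.
Pile B: G(12) = 2.
Combined Grundy value = 1 ⊕ 2 = 3.
A winning move leaves total XOR = 0, i.e. changes one component's Grundy value g to g ⊕ X where X is the current total.
Pile A: need g' = 1⊕3 = 2. Options: 8−6→G=0. Hits: 0.
Pile B: need g' = 2⊕3 = 1. Options: 12−6→G=1, 12−9→G=0. Hits: 1.

1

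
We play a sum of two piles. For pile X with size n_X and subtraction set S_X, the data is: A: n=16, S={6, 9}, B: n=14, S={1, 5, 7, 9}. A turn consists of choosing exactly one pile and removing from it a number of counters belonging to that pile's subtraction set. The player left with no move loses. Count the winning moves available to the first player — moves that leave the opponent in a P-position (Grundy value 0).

Pile A, S = {6, 9}:
G(0) = 0
G(1) = mex{} = 0
G(2) = mex{} = 0
G(3) = mex{} = 0
G(4) = mex{} = 0
G(5) = mex{} = 0
G(6) = mex{0} = 1
G(7) = mex{0} = 1
G(8) = mex{0} = 1
G(9) = mex{0,0} = 1
G(10) = mex{0,0} = 1
G(11) = mex{0,0} = 1
G(12) = mex{1,0} = 2
G(13) = mex{1,0} = 2
G(14) = mex{1,0} = 2
G(15) = mex{1,1} = 0
G(16) = mex{1,1} = 0
G_A(16) = 0.
Pile B, S = {1, 5, 7, 9}:
n :  0  1  2  3  4  5  6  7  8  9 10 11 12 13 14
G :  0  1  0  1  0  1  0  1  0  1  0  1  0  1  0
G_B(14) = 0.
Combined Grundy value = 0 ⊕ 0 = 0.
A winning move leaves total XOR = 0, i.e. changes one component's Grundy value g to g ⊕ X where X is the current total.
Pile A: target g' = 0⊕0 = 0, but every legal move changes the Grundy value (mex property), so 0 moves.
Pile B: target g' = 0⊕0 = 0, but every legal move changes the Grundy value (mex property), so 0 moves.

0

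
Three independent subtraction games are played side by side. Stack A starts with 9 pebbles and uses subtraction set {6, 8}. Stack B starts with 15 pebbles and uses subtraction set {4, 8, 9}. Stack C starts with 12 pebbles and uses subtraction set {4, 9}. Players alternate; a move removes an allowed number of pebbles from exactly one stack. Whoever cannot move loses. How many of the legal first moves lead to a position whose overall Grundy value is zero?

0

Stack A, S = {6, 8}:
n : 0 1 2 3 4 5 6 7 8 9
G : 0 0 0 0 0 0 1 1 1 1
G_A(9) = 1.
Stack B, S = {4, 8, 9}:
G(0) = 0
G(1) = mex{} = 0
G(2) = mex{} = 0
G(3) = mex{} = 0
G(4) = mex{0} = 1
G(5) = mex{0} = 1
G(6) = mex{0} = 1
G(7) = mex{0} = 1
G(8) = mex{1,0} = 2
G(9) = mex{1,0,0} = 2
G(10) = mex{1,0,0} = 2
G(11) = mex{1,0,0} = 2
G(12) = mex{2,1,0} = 3
G(13) = mex{2,1,1} = 0
G(14) = mex{2,1,1} = 0
G(15) = mex{2,1,1} = 0
G_B(15) = 0.
Stack C, S = {4, 9}:
G(0) = 0
G(1) = mex{} = 0
G(2) = mex{} = 0
G(3) = mex{} = 0
G(4) = mex{0} = 1
G(5) = mex{0} = 1
G(6) = mex{0} = 1
G(7) = mex{0} = 1
G(8) = mex{1} = 0
G(9) = mex{1,0} = 2
G(10) = mex{1,0} = 2
G(11) = mex{1,0} = 2
G(12) = mex{0,0} = 1
G_C(12) = 1.
Combined Grundy value = 1 ⊕ 0 ⊕ 1 = 0.
A winning move leaves total XOR = 0, i.e. changes one component's Grundy value g to g ⊕ X where X is the current total.
Stack A: target g' = 1⊕0 = 1, but every legal move changes the Grundy value (mex property), so 0 moves.
Stack B: target g' = 0⊕0 = 0, but every legal move changes the Grundy value (mex property), so 0 moves.
Stack C: target g' = 1⊕0 = 1, but every legal move changes the Grundy value (mex property), so 0 moves.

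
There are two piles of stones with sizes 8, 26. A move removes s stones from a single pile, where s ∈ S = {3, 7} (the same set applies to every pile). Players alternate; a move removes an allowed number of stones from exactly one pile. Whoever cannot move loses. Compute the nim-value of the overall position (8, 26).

2

All piles use S = {3, 7}:
G(0) = 0
G(1) = mex{} = 0
G(2) = mex{} = 0
G(3) = mex{0} = 1
G(4) = mex{0} = 1
G(5) = mex{0} = 1
G(6) = mex{1} = 0
G(7) = mex{1,0} = 2
G(8) = mex{1,0} = 2
G(9) = mex{0,0} = 1
G(10) = mex{2,1} = 0
G(11) = mex{2,1} = 0
G(12) = mex{1,1} = 0
G(13) = mex{0,0} = 1
G(14) = mex{0,2} = 1
G(15) = mex{0,2} = 1
G(16) = mex{1,1} = 0
G(17) = mex{1,0} = 2
G(18) = mex{1,0} = 2
G(19) = mex{0,0} = 1
G(20) = mex{2,1} = 0
G(21) = mex{2,1} = 0
G(22) = mex{1,1} = 0
G(23) = mex{0,0} = 1
G(24) = mex{0,2} = 1
G(25) = mex{0,2} = 1
G(26) = mex{1,1} = 0
Pile A: G(8) = 2.
Pile B: G(26) = 0.
Combined Grundy value = 2 ⊕ 0 = 2.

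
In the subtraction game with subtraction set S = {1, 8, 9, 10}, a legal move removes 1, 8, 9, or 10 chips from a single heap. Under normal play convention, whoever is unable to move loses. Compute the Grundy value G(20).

1

G(0) = 0
G(1) = mex{0} = 1
G(2) = mex{1} = 0
G(3) = mex{0} = 1
G(4) = mex{1} = 0
G(5) = mex{0} = 1
G(6) = mex{1} = 0
G(7) = mex{0} = 1
G(8) = mex{1,0} = 2
G(9) = mex{2,1,0} = 3
G(10) = mex{3,0,1,0} = 2
G(11) = mex{2,1,0,1} = 3
G(12) = mex{3,0,1,0} = 2
G(13) = mex{2,1,0,1} = 3
G(14) = mex{3,0,1,0} = 2
G(15) = mex{2,1,0,1} = 3
G(16) = mex{3,2,1,0} = 4
G(17) = mex{4,3,2,1} = 0
G(18) = mex{0,2,3,2} = 1
G(19) = mex{1,3,2,3} = 0
G(20) = mex{0,2,3,2} = 1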